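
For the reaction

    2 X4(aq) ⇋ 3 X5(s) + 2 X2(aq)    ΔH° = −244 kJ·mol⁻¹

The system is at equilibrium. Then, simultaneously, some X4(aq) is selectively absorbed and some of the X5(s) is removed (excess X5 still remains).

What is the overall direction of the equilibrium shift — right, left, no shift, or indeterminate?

left

Removing X4 (aq), a reactant, drives the reaction to the left.
X5 is a pure solid; its activity is 1 regardless of amount, so Q is unaffected — no shift from this change.
Only the nonzero effect(s) matter; the net shift is to the left.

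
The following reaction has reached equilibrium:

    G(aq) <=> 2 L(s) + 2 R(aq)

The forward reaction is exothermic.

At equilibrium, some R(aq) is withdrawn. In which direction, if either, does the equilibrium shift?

Removing R (aq), a product, drives the reaction to the right.

right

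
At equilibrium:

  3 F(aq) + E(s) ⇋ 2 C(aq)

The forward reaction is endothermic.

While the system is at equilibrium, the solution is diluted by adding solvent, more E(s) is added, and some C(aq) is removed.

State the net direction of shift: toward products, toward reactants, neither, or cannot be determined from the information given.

cannot be determined

Dilution lowers every aqueous concentration by the same factor. Δn_aq = 2 − 3 = -1, so the system shifts toward the side with more dissolved moles — to the left.
E is a pure solid; its activity is 1 regardless of amount, so Q is unaffected — no shift from this change.
Removing C (aq), a product, drives the reaction to the right.
The individual effects push in opposite directions; without quantitative information the net direction cannot be determined.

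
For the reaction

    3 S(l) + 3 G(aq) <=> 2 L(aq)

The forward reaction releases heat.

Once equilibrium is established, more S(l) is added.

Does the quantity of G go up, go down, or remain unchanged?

S is a pure liquid; its activity is 1 regardless of amount, so Q is unaffected — no shift from this change.
No net shift occurs, so the amount of G is unchanged.

unchanged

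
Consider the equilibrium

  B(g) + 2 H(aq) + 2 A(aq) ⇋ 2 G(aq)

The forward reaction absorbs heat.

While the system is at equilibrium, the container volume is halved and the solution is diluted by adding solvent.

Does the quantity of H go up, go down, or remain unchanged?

Gas moles: reactants 1, products 0 (Δn_gas = -1). Compression shifts the system toward the side with fewer moles of gas — to the right.
Dilution lowers every aqueous concentration by the same factor. Δn_aq = 2 − 4 = -2, so the system shifts toward the side with more dissolved moles — to the left.
The two effects oppose each other, so the net shift — and hence the change in H — cannot be determined from the given information.

cannot be determined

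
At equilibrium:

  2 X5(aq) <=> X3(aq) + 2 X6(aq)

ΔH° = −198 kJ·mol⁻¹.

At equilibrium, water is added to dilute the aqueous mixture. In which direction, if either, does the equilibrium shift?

right

Dilution lowers every aqueous concentration by the same factor. Δn_aq = 3 − 2 = +1, so the system shifts toward the side with more dissolved moles — to the right.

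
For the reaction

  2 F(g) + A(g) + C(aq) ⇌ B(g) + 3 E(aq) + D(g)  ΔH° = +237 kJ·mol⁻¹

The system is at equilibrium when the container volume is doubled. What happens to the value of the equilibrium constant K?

unchanged

The equilibrium constant depends only on temperature. This perturbation may move the position of equilibrium, but since T is unchanged, K itself is unchanged.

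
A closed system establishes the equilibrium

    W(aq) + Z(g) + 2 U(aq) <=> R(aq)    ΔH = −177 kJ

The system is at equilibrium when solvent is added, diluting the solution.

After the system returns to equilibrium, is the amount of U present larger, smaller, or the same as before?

Dilution lowers every aqueous concentration by the same factor. Δn_aq = 1 − 3 = -2, so the system shifts toward the side with more dissolved moles — to the left.
The net shift is to the left. U is a reactant, so its amount increases.

increases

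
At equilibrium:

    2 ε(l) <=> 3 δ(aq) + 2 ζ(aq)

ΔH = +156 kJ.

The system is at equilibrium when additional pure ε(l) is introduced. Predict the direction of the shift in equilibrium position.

ε is a pure liquid; its activity is 1 regardless of amount, so Q is unaffected — no shift from this change.

no shift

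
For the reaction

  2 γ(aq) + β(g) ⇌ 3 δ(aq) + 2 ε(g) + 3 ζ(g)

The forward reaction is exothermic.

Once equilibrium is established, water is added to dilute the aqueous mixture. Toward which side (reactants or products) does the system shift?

Dilution lowers every aqueous concentration by the same factor. Δn_aq = 3 − 2 = +1, so the system shifts toward the side with more dissolved moles — to the right.

right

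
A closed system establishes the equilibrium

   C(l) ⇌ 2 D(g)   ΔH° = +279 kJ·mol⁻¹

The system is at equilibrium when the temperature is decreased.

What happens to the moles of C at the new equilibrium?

The forward reaction is endothermic. Lowering T favours the exothermic direction — shift to the left.
The net shift is to the left. C is a reactant, so its amount increases.

increases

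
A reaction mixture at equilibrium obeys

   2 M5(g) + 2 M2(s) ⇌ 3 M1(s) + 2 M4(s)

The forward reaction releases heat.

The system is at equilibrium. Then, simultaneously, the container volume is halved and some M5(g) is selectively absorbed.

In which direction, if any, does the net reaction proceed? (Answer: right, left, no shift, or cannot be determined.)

cannot be determined

Gas moles: reactants 2, products 0 (Δn_gas = -2). Compression shifts the system toward the side with fewer moles of gas — to the right.
Removing M5 (g), a reactant, drives the reaction to the left.
The individual effects push in opposite directions; without quantitative information the net direction cannot be determined.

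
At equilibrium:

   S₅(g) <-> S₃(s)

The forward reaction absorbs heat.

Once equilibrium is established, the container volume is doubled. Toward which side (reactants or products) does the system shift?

left

Gas moles: reactants 1, products 0 (Δn_gas = -1). Expansion shifts the system toward the side with more moles of gas — to the left.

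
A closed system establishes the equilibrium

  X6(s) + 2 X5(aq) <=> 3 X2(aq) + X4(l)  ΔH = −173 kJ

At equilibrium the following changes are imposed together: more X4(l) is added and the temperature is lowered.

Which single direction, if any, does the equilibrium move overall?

right

X4 is a pure liquid; its activity is 1 regardless of amount, so Q is unaffected — no shift from this change.
The forward reaction is exothermic. Lowering T favours the exothermic direction — shift to the right.
Only the nonzero effect(s) matter; the net shift is to the right.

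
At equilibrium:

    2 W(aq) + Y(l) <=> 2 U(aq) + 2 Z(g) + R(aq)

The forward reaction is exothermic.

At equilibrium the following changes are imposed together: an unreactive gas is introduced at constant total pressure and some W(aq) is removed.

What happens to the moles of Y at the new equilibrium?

cannot be determined

Adding inert gas at constant total pressure expands the volume and lowers every reacting partial pressure. With Δn_gas = 2 − 0 = +2, Q moves away from K toward the side with fewer gas moles, so the system shifts toward the side with more gas moles — to the right.
Removing W (aq), a reactant, drives the reaction to the left.
The two effects oppose each other, so the net shift — and hence the change in Y — cannot be determined from the given information.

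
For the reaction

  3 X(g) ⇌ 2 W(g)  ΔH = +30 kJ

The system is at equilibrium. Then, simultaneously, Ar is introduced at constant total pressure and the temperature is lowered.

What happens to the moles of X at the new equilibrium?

increases

Adding inert gas at constant total pressure expands the volume and lowers every reacting partial pressure. With Δn_gas = 2 − 3 = -1, Q moves away from K toward the side with fewer gas moles, so the system shifts toward the side with more gas moles — to the left.
The forward reaction is endothermic. Lowering T favours the exothermic direction — shift to the left.
The net shift is to the left. X is a reactant, so its amount increases.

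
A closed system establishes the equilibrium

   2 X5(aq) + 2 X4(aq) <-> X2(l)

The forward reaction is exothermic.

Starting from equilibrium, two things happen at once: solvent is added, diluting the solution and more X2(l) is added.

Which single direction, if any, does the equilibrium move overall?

Dilution lowers every aqueous concentration by the same factor. Δn_aq = 0 − 4 = -4, so the system shifts toward the side with more dissolved moles — to the left.
X2 is a pure liquid; its activity is 1 regardless of amount, so Q is unaffected — no shift from this change.
Only the nonzero effect(s) matter; the net shift is to the left.

left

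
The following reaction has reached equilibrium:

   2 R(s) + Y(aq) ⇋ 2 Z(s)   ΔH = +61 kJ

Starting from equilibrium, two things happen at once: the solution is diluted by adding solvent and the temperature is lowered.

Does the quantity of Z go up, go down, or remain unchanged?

Dilution lowers every aqueous concentration by the same factor. Δn_aq = 0 − 1 = -1, so the system shifts toward the side with more dissolved moles — to the left.
The forward reaction is endothermic. Lowering T favours the exothermic direction — shift to the left.
The net shift is to the left. Z is a product, so its amount decreases.

decreases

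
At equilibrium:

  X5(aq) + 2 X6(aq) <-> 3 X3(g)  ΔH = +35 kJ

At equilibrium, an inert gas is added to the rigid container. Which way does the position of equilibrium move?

At constant volume, adding an inert gas leaves every reacting species' partial pressure unchanged, so Q is unchanged — no shift from this change.

no shift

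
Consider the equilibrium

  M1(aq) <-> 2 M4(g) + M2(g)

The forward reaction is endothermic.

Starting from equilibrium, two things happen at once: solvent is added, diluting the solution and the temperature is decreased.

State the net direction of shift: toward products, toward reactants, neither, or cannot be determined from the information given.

Dilution lowers every aqueous concentration by the same factor. Δn_aq = 0 − 1 = -1, so the system shifts toward the side with more dissolved moles — to the left.
The forward reaction is endothermic. Lowering T favours the exothermic direction — shift to the left.
All effects act in the same direction — net shift to the left.

left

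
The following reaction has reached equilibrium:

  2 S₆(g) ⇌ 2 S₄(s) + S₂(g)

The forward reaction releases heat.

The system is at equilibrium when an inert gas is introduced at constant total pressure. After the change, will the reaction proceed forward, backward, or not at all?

left

Adding inert gas at constant total pressure expands the volume and lowers every reacting partial pressure. With Δn_gas = 1 − 2 = -1, Q moves away from K toward the side with fewer gas moles, so the system shifts toward the side with more gas moles — to the left.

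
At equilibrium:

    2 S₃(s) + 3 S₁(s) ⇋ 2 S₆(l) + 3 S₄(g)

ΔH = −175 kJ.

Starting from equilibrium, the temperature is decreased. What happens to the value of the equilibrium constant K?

increases

K depends on temperature via the van 't Hoff relation. The forward reaction is exothermic, so lowering T increases K.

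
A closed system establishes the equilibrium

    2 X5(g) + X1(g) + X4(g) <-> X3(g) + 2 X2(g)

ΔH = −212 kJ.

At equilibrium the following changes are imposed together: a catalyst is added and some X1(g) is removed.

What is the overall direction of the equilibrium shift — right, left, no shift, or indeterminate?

left

A catalyst speeds both forward and reverse rates equally; it changes neither Q nor K — no shift from this change.
Removing X1 (g), a reactant, drives the reaction to the left.
Only the nonzero effect(s) matter; the net shift is to the left.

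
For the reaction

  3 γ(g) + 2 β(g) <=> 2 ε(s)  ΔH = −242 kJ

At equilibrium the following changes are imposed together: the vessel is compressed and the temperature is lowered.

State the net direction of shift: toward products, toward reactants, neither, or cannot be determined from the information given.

Gas moles: reactants 5, products 0 (Δn_gas = -5). Compression shifts the system toward the side with fewer moles of gas — to the right.
The forward reaction is exothermic. Lowering T favours the exothermic direction — shift to the right.
All effects act in the same direction — net shift to the right.

right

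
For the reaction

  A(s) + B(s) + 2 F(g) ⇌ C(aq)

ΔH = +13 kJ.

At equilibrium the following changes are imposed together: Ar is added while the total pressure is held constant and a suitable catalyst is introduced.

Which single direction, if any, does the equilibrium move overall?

Adding inert gas at constant total pressure expands the volume and lowers every reacting partial pressure. With Δn_gas = 0 − 2 = -2, Q moves away from K toward the side with fewer gas moles, so the system shifts toward the side with more gas moles — to the left.
A catalyst speeds both forward and reverse rates equally; it changes neither Q nor K — no shift from this change.
Only the nonzero effect(s) matter; the net shift is to the left.

left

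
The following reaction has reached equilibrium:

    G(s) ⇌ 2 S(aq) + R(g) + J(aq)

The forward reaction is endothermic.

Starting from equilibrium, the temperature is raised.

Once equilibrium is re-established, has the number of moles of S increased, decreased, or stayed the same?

increases

The forward reaction is endothermic. Raising T favours the endothermic direction — shift to the right.
The net shift is to the right. S is a product, so its amount increases.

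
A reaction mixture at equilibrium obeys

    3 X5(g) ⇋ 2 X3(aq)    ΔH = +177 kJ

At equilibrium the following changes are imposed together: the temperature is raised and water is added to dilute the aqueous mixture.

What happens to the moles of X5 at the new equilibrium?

The forward reaction is endothermic. Raising T favours the endothermic direction — shift to the right.
Dilution lowers every aqueous concentration by the same factor. Δn_aq = 2 − 0 = +2, so the system shifts toward the side with more dissolved moles — to the right.
The net shift is to the right. X5 is a reactant, so its amount decreases.

decreases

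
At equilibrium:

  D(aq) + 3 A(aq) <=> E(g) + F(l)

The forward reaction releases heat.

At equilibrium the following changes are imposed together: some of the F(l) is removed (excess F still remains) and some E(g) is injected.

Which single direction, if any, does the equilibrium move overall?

left

F is a pure liquid; its activity is 1 regardless of amount, so Q is unaffected — no shift from this change.
Adding E (g), a product, drives the reaction to the left.
Only the nonzero effect(s) matter; the net shift is to the left.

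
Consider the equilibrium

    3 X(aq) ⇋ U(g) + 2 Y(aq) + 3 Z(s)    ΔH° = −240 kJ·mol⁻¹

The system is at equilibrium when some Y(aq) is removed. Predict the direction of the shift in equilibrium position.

Removing Y (aq), a product, drives the reaction to the right.

right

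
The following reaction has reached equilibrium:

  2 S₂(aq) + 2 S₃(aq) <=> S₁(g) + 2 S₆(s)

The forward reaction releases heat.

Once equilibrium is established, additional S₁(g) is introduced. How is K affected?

The equilibrium constant depends only on temperature. This perturbation may move the position of equilibrium, but since T is unchanged, K itself is unchanged.

unchanged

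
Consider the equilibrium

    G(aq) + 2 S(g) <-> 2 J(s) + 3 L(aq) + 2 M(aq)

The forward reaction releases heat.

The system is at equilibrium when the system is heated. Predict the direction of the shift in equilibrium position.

The forward reaction is exothermic. Raising T favours the endothermic direction — shift to the left.

left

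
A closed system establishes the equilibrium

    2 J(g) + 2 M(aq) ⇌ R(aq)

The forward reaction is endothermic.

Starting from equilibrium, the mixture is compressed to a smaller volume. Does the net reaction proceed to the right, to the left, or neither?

Gas moles: reactants 2, products 0 (Δn_gas = -2). Compression shifts the system toward the side with fewer moles of gas — to the right.

right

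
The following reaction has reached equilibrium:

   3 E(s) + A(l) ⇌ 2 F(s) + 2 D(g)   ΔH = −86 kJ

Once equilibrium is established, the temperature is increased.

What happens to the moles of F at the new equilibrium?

decreases

The forward reaction is exothermic. Raising T favours the endothermic direction — shift to the left.
The net shift is to the left. F is a product, so its amount decreases.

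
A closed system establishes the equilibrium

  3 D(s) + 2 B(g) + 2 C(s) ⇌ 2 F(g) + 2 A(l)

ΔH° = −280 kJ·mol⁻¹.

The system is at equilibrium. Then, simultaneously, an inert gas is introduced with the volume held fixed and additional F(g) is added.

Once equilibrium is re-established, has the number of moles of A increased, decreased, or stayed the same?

decreases

At constant volume, adding an inert gas leaves every reacting species' partial pressure unchanged, so Q is unchanged — no shift from this change.
Adding F (g), a product, drives the reaction to the left.
The net shift is to the left. A is a product, so its amount decreases.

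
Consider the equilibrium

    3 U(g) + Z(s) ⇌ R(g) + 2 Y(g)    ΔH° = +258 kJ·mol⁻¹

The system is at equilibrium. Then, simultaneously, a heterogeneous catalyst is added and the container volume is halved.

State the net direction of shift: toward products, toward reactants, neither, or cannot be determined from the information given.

A catalyst speeds both forward and reverse rates equally; it changes neither Q nor K — no shift from this change.
Gas moles: reactants 3, products 3. Δn_gas = 0, so a volume change leaves Q equal to K — no shift from this change.
None of the changes alters Q relative to K, so there is no net shift.

no shift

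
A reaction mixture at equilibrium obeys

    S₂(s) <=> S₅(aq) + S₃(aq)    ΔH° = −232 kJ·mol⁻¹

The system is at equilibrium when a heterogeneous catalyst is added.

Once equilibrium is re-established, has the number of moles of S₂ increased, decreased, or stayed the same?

A catalyst speeds both forward and reverse rates equally; it changes neither Q nor K — no shift from this change.
No net shift occurs, so the amount of S₂ is unchanged.

unchanged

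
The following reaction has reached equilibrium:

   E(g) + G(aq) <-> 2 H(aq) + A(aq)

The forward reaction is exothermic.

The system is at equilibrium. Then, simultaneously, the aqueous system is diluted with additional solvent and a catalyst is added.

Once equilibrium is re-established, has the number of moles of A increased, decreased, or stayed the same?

increases

Dilution lowers every aqueous concentration by the same factor. Δn_aq = 3 − 1 = +2, so the system shifts toward the side with more dissolved moles — to the right.
A catalyst speeds both forward and reverse rates equally; it changes neither Q nor K — no shift from this change.
The net shift is to the right. A is a product, so its amount increases.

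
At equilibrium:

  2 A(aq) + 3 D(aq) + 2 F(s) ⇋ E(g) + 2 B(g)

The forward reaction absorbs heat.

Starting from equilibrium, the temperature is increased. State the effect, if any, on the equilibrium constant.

increases

K depends on temperature via the van 't Hoff relation. The forward reaction is endothermic, so raising T increases K.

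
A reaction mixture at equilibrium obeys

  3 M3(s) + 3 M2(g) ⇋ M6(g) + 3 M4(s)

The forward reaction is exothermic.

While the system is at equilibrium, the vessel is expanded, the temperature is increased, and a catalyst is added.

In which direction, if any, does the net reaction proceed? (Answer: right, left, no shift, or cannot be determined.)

left

Gas moles: reactants 3, products 1 (Δn_gas = -2). Expansion shifts the system toward the side with more moles of gas — to the left.
The forward reaction is exothermic. Raising T favours the endothermic direction — shift to the left.
A catalyst speeds both forward and reverse rates equally; it changes neither Q nor K — no shift from this change.
Only the nonzero effect(s) matter; the net shift is to the left.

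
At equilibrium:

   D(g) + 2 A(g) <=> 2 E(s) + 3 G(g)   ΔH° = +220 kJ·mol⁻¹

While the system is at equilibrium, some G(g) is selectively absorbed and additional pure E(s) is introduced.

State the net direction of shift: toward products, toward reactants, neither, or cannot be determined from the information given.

Removing G (g), a product, drives the reaction to the right.
E is a pure solid; its activity is 1 regardless of amount, so Q is unaffected — no shift from this change.
Only the nonzero effect(s) matter; the net shift is to the right.

right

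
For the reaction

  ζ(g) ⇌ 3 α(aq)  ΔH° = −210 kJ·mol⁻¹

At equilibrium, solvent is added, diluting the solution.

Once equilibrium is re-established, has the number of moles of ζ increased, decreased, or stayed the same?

Dilution lowers every aqueous concentration by the same factor. Δn_aq = 3 − 0 = +3, so the system shifts toward the side with more dissolved moles — to the right.
The net shift is to the right. ζ is a reactant, so its amount decreases.

decreases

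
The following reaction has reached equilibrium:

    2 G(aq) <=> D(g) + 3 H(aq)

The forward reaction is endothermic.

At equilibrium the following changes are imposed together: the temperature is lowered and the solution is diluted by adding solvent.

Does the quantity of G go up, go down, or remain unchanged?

The forward reaction is endothermic. Lowering T favours the exothermic direction — shift to the left.
Dilution lowers every aqueous concentration by the same factor. Δn_aq = 3 − 2 = +1, so the system shifts toward the side with more dissolved moles — to the right.
The two effects oppose each other, so the net shift — and hence the change in G — cannot be determined from the given information.

cannot be determined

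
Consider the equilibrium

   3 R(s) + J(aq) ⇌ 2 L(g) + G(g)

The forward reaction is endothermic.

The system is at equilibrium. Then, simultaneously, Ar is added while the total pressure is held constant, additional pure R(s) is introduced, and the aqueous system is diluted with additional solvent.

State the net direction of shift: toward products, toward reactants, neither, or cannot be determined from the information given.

Adding inert gas at constant total pressure expands the volume and lowers every reacting partial pressure. With Δn_gas = 3 − 0 = +3, Q moves away from K toward the side with fewer gas moles, so the system shifts toward the side with more gas moles — to the right.
R is a pure solid; its activity is 1 regardless of amount, so Q is unaffected — no shift from this change.
Dilution lowers every aqueous concentration by the same factor. Δn_aq = 0 − 1 = -1, so the system shifts toward the side with more dissolved moles — to the left.
The individual effects push in opposite directions; without quantitative information the net direction cannot be determined.

cannot be determined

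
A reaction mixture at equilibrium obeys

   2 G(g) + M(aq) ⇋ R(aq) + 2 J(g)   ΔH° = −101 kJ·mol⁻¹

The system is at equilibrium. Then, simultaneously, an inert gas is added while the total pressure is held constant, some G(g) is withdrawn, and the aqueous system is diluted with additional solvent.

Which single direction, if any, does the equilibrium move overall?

Adding inert gas at constant total pressure expands the volume, scaling every reacting partial pressure by the same factor. Δn_gas = 2 − 2 = 0, so Q is unchanged — no shift.
Removing G (g), a reactant, drives the reaction to the left.
Dilution scales every aqueous concentration by the same factor. Δn_aq = 1 − 1 = 0, so Q is unchanged — no shift.
Only the nonzero effect(s) matter; the net shift is to the left.

left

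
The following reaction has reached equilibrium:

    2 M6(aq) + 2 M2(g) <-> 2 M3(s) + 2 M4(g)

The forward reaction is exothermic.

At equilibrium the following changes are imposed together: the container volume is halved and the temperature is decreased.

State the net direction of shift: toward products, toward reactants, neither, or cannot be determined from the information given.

right

Gas moles: reactants 2, products 2. Δn_gas = 0, so a volume change leaves Q equal to K — no shift from this change.
The forward reaction is exothermic. Lowering T favours the exothermic direction — shift to the right.
Only the nonzero effect(s) matter; the net shift is to the right.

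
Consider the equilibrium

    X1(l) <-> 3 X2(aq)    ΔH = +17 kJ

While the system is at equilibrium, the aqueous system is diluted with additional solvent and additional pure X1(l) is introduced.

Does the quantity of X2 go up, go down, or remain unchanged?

increases

Dilution lowers every aqueous concentration by the same factor. Δn_aq = 3 − 0 = +3, so the system shifts toward the side with more dissolved moles — to the right.
X1 is a pure liquid; its activity is 1 regardless of amount, so Q is unaffected — no shift from this change.
The net shift is to the right. X2 is a product, so its amount increases.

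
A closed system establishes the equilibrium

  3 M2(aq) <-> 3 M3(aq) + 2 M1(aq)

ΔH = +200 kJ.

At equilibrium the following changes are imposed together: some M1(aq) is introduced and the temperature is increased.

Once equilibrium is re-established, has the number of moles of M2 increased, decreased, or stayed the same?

Adding M1 (aq), a product, drives the reaction to the left.
The forward reaction is endothermic. Raising T favours the endothermic direction — shift to the right.
The two effects oppose each other, so the net shift — and hence the change in M2 — cannot be determined from the given information.

cannot be determined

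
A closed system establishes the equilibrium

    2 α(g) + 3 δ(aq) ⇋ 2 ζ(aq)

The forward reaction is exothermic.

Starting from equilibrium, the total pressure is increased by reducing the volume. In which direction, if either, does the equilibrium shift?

Gas moles: reactants 2, products 0 (Δn_gas = -2). Compression shifts the system toward the side with fewer moles of gas — to the right.

right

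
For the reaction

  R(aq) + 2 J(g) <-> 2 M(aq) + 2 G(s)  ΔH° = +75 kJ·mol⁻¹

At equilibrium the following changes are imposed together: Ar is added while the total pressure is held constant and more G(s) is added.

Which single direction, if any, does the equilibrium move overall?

Adding inert gas at constant total pressure expands the volume and lowers every reacting partial pressure. With Δn_gas = 0 − 2 = -2, Q moves away from K toward the side with fewer gas moles, so the system shifts toward the side with more gas moles — to the left.
G is a pure solid; its activity is 1 regardless of amount, so Q is unaffected — no shift from this change.
Only the nonzero effect(s) matter; the net shift is to the left.

left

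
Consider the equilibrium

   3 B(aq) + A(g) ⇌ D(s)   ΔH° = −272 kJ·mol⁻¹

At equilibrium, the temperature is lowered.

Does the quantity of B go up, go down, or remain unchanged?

The forward reaction is exothermic. Lowering T favours the exothermic direction — shift to the right.
The net shift is to the right. B is a reactant, so its amount decreases.

decreases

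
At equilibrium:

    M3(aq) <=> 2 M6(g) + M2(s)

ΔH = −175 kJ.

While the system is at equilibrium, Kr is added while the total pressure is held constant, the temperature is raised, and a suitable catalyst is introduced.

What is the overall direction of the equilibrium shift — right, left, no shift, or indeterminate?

cannot be determined

Adding inert gas at constant total pressure expands the volume and lowers every reacting partial pressure. With Δn_gas = 2 − 0 = +2, Q moves away from K toward the side with fewer gas moles, so the system shifts toward the side with more gas moles — to the right.
The forward reaction is exothermic. Raising T favours the endothermic direction — shift to the left.
A catalyst speeds both forward and reverse rates equally; it changes neither Q nor K — no shift from this change.
The individual effects push in opposite directions; without quantitative information the net direction cannot be determined.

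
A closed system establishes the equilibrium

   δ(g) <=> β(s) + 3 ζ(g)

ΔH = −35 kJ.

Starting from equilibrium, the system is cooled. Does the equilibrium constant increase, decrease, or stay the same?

K depends on temperature via the van 't Hoff relation. The forward reaction is exothermic, so lowering T increases K.

increases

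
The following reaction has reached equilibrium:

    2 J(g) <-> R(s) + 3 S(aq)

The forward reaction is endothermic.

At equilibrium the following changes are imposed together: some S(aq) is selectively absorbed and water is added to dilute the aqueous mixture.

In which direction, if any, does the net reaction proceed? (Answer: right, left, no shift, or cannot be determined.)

Removing S (aq), a product, drives the reaction to the right.
Dilution lowers every aqueous concentration by the same factor. Δn_aq = 3 − 0 = +3, so the system shifts toward the side with more dissolved moles — to the right.
All effects act in the same direction — net shift to the right.

right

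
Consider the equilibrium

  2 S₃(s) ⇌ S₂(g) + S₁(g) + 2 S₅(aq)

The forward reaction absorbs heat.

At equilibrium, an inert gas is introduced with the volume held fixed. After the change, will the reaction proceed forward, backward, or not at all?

no shift

At constant volume, adding an inert gas leaves every reacting species' partial pressure unchanged, so Q is unchanged — no shift from this change.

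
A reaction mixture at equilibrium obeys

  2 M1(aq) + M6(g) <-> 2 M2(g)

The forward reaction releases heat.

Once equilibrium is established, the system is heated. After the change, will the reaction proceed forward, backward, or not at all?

left

The forward reaction is exothermic. Raising T favours the endothermic direction — shift to the left.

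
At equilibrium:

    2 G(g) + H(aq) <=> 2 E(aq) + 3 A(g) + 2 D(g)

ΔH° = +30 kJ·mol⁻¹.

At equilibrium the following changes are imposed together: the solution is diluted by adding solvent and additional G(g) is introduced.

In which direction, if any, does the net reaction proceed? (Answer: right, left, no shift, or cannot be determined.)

right

Dilution lowers every aqueous concentration by the same factor. Δn_aq = 2 − 1 = +1, so the system shifts toward the side with more dissolved moles — to the right.
Adding G (g), a reactant, drives the reaction to the right.
All effects act in the same direction — net shift to the right.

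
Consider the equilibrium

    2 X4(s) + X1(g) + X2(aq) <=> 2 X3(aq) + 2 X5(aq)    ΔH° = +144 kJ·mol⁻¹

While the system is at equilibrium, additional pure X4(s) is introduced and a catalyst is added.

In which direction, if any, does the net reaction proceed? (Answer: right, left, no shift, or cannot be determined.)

no shift

X4 is a pure solid; its activity is 1 regardless of amount, so Q is unaffected — no shift from this change.
A catalyst speeds both forward and reverse rates equally; it changes neither Q nor K — no shift from this change.
None of the changes alters Q relative to K, so there is no net shift.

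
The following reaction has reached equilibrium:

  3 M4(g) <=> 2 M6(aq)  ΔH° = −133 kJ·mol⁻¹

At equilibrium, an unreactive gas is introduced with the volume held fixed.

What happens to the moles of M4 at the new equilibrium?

At constant volume, adding an inert gas leaves every reacting species' partial pressure unchanged, so Q is unchanged — no shift from this change.
No net shift occurs, so the amount of M4 is unchanged.

unchanged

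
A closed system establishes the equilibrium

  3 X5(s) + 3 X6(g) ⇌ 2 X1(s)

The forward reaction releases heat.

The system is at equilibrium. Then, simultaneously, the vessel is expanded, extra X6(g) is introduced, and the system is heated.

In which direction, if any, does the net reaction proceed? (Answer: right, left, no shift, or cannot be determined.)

Gas moles: reactants 3, products 0 (Δn_gas = -3). Expansion shifts the system toward the side with more moles of gas — to the left.
Adding X6 (g), a reactant, drives the reaction to the right.
The forward reaction is exothermic. Raising T favours the endothermic direction — shift to the left.
The individual effects push in opposite directions; without quantitative information the net direction cannot be determined.

cannot be determined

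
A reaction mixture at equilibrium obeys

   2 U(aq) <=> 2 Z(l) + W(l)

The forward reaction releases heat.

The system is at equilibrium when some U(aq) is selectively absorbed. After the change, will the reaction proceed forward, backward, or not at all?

Removing U (aq), a reactant, drives the reaction to the left.

left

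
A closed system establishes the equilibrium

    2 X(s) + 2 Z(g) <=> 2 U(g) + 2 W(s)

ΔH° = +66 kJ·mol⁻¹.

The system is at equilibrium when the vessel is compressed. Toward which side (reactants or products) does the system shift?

Gas moles: reactants 2, products 2. Δn_gas = 0, so a volume change leaves Q equal to K — no shift from this change.

no shift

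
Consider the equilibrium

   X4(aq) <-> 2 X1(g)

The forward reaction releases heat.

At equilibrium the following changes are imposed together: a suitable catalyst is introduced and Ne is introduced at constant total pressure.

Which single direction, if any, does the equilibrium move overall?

right

A catalyst speeds both forward and reverse rates equally; it changes neither Q nor K — no shift from this change.
Adding inert gas at constant total pressure expands the volume and lowers every reacting partial pressure. With Δn_gas = 2 − 0 = +2, Q moves away from K toward the side with fewer gas moles, so the system shifts toward the side with more gas moles — to the right.
Only the nonzero effect(s) matter; the net shift is to the right.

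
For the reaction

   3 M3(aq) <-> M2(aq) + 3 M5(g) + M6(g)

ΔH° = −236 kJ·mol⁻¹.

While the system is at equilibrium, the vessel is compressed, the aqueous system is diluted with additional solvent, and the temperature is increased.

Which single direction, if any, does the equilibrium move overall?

left

Gas moles: reactants 0, products 4 (Δn_gas = +4). Compression shifts the system toward the side with fewer moles of gas — to the left.
Dilution lowers every aqueous concentration by the same factor. Δn_aq = 1 − 3 = -2, so the system shifts toward the side with more dissolved moles — to the left.
The forward reaction is exothermic. Raising T favours the endothermic direction — shift to the left.
All effects act in the same direction — net shift to the left.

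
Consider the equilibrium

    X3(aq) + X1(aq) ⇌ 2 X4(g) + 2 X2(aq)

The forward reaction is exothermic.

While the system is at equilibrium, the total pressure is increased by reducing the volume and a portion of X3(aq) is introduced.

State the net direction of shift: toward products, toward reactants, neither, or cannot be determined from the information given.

Gas moles: reactants 0, products 2 (Δn_gas = +2). Compression shifts the system toward the side with fewer moles of gas — to the left.
Adding X3 (aq), a reactant, drives the reaction to the right.
The individual effects push in opposite directions; without quantitative information the net direction cannot be determined.

cannot be determined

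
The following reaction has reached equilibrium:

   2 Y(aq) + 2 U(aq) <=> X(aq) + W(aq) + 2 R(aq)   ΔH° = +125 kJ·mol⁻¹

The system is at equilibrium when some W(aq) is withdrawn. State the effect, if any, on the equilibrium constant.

The equilibrium constant depends only on temperature. This perturbation may move the position of equilibrium, but since T is unchanged, K itself is unchanged.

unchanged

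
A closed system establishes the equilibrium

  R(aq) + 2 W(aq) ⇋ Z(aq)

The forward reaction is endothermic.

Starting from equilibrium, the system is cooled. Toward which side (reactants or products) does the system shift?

The forward reaction is endothermic. Lowering T favours the exothermic direction — shift to the left.

left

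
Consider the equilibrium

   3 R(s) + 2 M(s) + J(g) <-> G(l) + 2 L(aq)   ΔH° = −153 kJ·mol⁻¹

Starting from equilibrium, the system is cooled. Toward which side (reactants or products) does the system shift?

right

The forward reaction is exothermic. Lowering T favours the exothermic direction — shift to the right.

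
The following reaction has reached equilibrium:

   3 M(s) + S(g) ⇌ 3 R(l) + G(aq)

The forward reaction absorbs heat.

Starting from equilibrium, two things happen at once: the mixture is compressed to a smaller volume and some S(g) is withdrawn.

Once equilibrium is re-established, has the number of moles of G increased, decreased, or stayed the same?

cannot be determined

Gas moles: reactants 1, products 0 (Δn_gas = -1). Compression shifts the system toward the side with fewer moles of gas — to the right.
Removing S (g), a reactant, drives the reaction to the left.
The two effects oppose each other, so the net shift — and hence the change in G — cannot be determined from the given information.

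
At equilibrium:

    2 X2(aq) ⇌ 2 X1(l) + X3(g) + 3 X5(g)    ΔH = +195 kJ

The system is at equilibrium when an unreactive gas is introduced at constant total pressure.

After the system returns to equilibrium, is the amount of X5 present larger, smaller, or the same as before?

Adding inert gas at constant total pressure expands the volume and lowers every reacting partial pressure. With Δn_gas = 4 − 0 = +4, Q moves away from K toward the side with fewer gas moles, so the system shifts toward the side with more gas moles — to the right.
The net shift is to the right. X5 is a product, so its amount increases.

increases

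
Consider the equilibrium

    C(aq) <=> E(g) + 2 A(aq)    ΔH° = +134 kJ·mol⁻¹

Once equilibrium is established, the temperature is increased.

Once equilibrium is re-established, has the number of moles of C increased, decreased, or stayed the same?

decreases

The forward reaction is endothermic. Raising T favours the endothermic direction — shift to the right.
The net shift is to the right. C is a reactant, so its amount decreases.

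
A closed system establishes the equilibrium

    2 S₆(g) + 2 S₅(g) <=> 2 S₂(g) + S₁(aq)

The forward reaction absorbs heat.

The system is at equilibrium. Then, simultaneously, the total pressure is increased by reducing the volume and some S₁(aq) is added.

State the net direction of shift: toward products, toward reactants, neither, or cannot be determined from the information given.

Gas moles: reactants 4, products 2 (Δn_gas = -2). Compression shifts the system toward the side with fewer moles of gas — to the right.
Adding S₁ (aq), a product, drives the reaction to the left.
The individual effects push in opposite directions; without quantitative information the net direction cannot be determined.

cannot be determined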